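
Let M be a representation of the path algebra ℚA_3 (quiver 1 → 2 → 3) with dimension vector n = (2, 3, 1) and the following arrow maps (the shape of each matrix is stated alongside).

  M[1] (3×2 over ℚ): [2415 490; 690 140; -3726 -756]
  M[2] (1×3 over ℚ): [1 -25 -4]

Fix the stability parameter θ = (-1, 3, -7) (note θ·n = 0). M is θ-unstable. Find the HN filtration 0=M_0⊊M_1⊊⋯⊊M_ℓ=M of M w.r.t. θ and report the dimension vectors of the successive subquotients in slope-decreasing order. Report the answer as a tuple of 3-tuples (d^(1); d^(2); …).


Barcode: M ≅ I[1,1], I[1,3], I[2,2]^2. HN layers by μ_θ (3 steps, strictly decreasing):
  μ^(1)=3; μ^(2)=-1; μ^(3)=-5/3

((0, 2, 0); (1, 0, 0); (1, 1, 1))


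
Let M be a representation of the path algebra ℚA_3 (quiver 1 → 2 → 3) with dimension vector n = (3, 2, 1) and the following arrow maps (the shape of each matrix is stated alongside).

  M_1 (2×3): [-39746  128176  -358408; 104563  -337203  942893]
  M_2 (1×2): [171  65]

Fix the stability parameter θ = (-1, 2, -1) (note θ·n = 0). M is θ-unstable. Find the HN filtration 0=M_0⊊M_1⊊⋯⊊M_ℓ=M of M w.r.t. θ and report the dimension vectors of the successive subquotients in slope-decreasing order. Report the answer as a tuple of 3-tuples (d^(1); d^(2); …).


Interval decomposition of M: I[1,1], I[1,2], I[1,3].
HN type (ℓ=3): μ^(1)=2; μ^(2)=1/2; μ^(3)=-1

((0, 1, 0); (0, 1, 1); (3, 0, 0))


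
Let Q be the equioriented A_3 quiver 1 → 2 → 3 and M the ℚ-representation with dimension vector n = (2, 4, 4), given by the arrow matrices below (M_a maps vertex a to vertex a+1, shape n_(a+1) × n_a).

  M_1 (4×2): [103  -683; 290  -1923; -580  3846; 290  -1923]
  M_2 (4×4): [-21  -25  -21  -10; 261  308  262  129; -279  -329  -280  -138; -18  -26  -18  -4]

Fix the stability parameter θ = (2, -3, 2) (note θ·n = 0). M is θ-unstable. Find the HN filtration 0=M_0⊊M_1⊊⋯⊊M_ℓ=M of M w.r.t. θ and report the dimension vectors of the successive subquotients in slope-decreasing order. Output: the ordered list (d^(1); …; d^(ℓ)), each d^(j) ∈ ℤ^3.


Barcode: M ≅ I[1,2], I[1,3], I[2,3]^2, I[3,3]. HN layers by μ_θ (3 steps, strictly decreasing):
  μ^(1)=2; μ^(2)=-1/2; μ^(3)=-3

((0, 0, 4); (2, 2, 0); (0, 2, 0))


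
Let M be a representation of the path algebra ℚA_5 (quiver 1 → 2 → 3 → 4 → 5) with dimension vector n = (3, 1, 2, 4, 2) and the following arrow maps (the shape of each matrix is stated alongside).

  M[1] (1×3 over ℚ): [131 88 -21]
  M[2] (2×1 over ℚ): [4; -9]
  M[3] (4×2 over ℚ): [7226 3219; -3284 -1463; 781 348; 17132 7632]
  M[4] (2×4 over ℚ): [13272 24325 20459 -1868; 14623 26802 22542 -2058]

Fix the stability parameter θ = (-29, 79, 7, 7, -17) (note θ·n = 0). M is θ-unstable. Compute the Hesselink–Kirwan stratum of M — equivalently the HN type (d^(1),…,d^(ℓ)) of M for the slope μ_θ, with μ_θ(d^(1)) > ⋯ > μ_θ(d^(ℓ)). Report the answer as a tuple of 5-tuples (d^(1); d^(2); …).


Interval decomposition of M: I[1,1]^2, I[1,5], I[3,5], I[4,4]^2.
HN type (ℓ=4): μ^(1)=19; μ^(2)=7; μ^(3)=-1; μ^(4)=-29

((0, 1, 1, 1, 1); (0, 0, 0, 2, 0); (0, 0, 1, 1, 1); (3, 0, 0, 0, 0))


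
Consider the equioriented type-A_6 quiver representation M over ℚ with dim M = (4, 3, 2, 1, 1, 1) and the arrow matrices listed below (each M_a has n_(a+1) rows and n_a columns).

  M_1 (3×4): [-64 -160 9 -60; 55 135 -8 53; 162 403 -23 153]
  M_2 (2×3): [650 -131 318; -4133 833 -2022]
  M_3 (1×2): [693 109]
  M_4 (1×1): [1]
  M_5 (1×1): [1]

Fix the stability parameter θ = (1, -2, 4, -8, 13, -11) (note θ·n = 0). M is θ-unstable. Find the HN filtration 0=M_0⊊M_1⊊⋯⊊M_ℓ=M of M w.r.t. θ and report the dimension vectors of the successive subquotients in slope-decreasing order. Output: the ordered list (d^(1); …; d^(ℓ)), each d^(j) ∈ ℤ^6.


Via rank(M_{q-1}∘⋯∘M_p): M ≅ I[1,1], I[1,2], I[1,3], I[1,6].
μ_θ-semistable layers: μ^(1)=4; μ^(2)=1; μ^(3)=-1/2; μ^(4)=-5/4

((0, 0, 1, 0, 0, 0); (1, 0, 0, 0, 1, 1); (2, 2, 0, 0, 0, 0); (1, 1, 1, 1, 0, 0))


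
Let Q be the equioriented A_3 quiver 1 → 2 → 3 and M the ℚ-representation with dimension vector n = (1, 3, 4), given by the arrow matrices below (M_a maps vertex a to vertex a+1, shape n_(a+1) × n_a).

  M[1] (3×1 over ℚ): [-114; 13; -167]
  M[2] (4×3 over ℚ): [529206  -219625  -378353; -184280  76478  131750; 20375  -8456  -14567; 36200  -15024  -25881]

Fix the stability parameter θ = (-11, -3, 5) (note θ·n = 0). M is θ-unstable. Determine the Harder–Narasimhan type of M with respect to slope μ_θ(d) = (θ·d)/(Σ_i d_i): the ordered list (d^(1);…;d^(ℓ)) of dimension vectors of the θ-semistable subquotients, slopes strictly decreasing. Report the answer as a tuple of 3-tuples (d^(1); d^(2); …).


Interval decomposition of M: I[1,3], I[2,3]^2, I[3,3].
HN type (ℓ=3): μ^(1)=5; μ^(2)=-3; μ^(3)=-11

((0, 0, 4); (0, 3, 0); (1, 0, 0))


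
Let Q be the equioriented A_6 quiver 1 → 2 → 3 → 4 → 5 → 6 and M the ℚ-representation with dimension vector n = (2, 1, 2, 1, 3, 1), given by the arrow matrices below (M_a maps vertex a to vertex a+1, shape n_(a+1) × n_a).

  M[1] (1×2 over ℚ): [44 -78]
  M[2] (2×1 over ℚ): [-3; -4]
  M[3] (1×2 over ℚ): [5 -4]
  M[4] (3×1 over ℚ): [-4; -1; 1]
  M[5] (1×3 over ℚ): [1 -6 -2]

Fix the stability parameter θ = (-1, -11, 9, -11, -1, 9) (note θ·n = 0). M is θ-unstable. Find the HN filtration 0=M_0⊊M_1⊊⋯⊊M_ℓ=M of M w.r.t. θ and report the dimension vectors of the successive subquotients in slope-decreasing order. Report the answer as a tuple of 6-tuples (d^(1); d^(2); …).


Via rank(M_{q-1}∘⋯∘M_p): M ≅ I[1,1], I[1,5], I[3,3], I[5,5], I[5,6].
μ_θ-semistable layers: μ^(1)=9; μ^(2)=-1; μ^(3)=-6

((0, 0, 1, 0, 0, 1); (1, 0, 1, 1, 3, 0); (1, 1, 0, 0, 0, 0))


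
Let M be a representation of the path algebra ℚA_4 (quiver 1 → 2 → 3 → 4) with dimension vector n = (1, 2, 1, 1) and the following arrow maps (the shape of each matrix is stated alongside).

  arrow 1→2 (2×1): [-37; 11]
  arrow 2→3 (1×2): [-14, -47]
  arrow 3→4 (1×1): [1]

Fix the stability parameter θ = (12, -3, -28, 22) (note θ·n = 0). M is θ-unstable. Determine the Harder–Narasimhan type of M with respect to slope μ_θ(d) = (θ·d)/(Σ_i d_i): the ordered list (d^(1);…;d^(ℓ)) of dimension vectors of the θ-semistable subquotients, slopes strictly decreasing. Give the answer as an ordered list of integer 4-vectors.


Interval decomposition of M: I[1,4], I[2,2].
HN type (ℓ=3): μ^(1)=22; μ^(2)=-3; μ^(3)=-19/3

((0, 0, 0, 1); (0, 1, 0, 0); (1, 1, 1, 0))


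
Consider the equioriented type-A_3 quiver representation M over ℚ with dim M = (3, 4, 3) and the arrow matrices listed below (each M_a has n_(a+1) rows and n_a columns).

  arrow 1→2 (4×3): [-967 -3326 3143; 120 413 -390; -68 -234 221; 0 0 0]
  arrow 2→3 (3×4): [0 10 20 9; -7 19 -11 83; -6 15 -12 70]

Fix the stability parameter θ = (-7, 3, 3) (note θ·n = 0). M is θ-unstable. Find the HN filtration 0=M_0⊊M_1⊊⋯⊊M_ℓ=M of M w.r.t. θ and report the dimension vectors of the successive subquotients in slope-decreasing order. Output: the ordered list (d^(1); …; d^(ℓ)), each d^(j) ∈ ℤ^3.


Barcode: M ≅ I[1,2], I[1,3]^2, I[2,3]. HN layers by μ_θ (2 steps, strictly decreasing):
  μ^(1)=3; μ^(2)=-7

((0, 4, 3); (3, 0, 0))


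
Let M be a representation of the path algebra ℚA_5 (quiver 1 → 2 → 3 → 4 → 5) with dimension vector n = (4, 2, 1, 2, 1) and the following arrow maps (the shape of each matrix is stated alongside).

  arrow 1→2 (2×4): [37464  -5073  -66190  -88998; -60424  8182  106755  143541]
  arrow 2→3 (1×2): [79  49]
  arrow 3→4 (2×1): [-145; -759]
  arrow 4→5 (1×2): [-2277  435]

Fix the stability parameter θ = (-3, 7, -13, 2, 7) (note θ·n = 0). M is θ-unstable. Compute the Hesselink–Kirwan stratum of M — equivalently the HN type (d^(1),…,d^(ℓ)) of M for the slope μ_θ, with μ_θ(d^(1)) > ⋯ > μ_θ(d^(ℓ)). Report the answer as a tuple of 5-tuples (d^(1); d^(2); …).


Via rank(M_{q-1}∘⋯∘M_p): M ≅ I[1,1]^2, I[1,2], I[1,4], I[4,5].
μ_θ-semistable layers: μ^(1)=7; μ^(2)=2; μ^(3)=-3

((0, 1, 0, 0, 1); (0, 0, 0, 2, 0); (4, 1, 1, 0, 0))


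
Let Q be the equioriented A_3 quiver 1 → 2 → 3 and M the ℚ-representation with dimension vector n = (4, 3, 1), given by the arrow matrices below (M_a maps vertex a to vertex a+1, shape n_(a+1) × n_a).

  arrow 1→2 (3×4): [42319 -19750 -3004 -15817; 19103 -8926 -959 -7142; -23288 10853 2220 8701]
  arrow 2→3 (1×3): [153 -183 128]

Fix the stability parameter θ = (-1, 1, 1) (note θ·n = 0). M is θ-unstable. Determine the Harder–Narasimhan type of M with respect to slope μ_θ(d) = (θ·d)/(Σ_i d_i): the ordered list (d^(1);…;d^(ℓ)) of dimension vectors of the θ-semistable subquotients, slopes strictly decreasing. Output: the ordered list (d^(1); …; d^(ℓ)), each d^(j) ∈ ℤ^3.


Barcode: M ≅ I[1,1], I[1,2]^2, I[1,3]. HN layers by μ_θ (2 steps, strictly decreasing):
  μ^(1)=1; μ^(2)=-1

((0, 3, 1); (4, 0, 0))


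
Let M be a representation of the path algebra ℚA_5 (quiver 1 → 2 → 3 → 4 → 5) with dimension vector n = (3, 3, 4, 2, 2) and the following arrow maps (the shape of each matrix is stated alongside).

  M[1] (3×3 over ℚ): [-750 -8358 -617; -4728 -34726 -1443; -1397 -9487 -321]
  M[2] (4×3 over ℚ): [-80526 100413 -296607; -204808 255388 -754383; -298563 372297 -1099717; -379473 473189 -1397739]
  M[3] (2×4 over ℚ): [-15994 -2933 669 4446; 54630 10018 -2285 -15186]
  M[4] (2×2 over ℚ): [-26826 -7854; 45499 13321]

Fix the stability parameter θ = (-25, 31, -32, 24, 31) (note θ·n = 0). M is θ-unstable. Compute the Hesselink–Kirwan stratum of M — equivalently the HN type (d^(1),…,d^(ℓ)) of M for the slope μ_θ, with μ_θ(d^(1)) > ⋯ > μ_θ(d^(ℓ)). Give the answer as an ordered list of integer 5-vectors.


Interval decomposition of M: I[1,3], I[1,4], I[1,5], I[3,3], I[5,5].
HN type (ℓ=5): μ^(1)=31; μ^(2)=24; μ^(3)=-1/2; μ^(4)=-25; μ^(5)=-32

((0, 0, 0, 0, 2); (0, 0, 0, 2, 0); (0, 3, 3, 0, 0); (3, 0, 0, 0, 0); (0, 0, 1, 0, 0))


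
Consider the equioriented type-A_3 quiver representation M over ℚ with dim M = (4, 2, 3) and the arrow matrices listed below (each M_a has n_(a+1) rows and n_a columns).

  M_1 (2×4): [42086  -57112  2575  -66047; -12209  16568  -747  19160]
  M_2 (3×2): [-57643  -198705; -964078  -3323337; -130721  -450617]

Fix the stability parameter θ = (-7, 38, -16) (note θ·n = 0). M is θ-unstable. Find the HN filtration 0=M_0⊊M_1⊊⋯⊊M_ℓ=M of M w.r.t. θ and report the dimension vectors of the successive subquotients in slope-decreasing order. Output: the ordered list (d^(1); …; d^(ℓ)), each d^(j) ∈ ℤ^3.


Interval decomposition of M: I[1,1]^2, I[1,3]^2, I[3,3].
HN type (ℓ=3): μ^(1)=11; μ^(2)=-7; μ^(3)=-16

((0, 2, 2); (4, 0, 0); (0, 0, 1))


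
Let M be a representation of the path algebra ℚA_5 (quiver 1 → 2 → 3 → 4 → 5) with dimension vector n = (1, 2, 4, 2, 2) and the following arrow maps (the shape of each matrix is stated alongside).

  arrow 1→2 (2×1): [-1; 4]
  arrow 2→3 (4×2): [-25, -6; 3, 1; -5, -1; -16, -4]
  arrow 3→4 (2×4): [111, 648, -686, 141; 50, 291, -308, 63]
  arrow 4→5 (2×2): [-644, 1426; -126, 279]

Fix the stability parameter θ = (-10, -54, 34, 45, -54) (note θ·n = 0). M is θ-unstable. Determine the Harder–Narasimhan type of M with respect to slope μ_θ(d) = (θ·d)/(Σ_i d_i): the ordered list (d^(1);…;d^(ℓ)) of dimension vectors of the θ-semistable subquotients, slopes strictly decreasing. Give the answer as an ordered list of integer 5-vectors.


Barcode: M ≅ I[1,5], I[2,4], I[3,3]^2, I[5,5]. HN layers by μ_θ (5 steps, strictly decreasing):
  μ^(1)=45; μ^(2)=34; μ^(3)=25/3; μ^(4)=-32; μ^(5)=-54

((0, 0, 0, 1, 0); (0, 0, 3, 0, 0); (0, 0, 1, 1, 1); (1, 1, 0, 0, 0); (0, 1, 0, 0, 1))


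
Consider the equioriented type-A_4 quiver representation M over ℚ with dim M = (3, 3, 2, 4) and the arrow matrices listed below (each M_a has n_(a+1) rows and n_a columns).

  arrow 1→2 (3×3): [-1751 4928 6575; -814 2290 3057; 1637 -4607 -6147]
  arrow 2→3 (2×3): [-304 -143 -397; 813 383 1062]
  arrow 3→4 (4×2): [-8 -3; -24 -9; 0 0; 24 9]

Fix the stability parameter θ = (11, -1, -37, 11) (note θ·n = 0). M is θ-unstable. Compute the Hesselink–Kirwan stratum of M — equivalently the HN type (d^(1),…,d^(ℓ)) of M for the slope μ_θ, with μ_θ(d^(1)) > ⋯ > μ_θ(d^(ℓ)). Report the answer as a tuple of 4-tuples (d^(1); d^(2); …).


Barcode: M ≅ I[1,2], I[1,3], I[1,4], I[4,4]^3. HN layers by μ_θ (3 steps, strictly decreasing):
  μ^(1)=11; μ^(2)=5; μ^(3)=-9

((0, 0, 0, 4); (1, 1, 0, 0); (2, 2, 2, 0))


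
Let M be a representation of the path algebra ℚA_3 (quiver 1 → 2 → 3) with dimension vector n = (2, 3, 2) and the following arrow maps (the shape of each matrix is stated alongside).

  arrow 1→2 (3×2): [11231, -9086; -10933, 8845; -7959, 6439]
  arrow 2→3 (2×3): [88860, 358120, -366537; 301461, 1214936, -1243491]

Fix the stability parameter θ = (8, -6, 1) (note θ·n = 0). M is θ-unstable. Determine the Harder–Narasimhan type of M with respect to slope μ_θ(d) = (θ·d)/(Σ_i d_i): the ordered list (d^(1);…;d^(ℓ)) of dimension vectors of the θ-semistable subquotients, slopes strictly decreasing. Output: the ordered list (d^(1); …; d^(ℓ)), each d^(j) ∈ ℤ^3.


Interval decomposition of M: I[1,3]^2, I[2,2].
HN type (ℓ=2): μ^(1)=1; μ^(2)=-6

((2, 2, 2); (0, 1, 0))


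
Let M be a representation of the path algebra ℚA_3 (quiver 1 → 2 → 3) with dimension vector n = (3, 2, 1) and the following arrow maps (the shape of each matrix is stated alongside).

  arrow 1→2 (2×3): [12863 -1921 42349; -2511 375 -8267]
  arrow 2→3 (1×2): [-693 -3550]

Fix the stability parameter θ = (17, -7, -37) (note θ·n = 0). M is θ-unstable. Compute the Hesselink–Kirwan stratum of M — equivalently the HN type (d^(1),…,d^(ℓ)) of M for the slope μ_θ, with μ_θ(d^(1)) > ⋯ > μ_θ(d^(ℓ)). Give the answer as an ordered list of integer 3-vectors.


Via rank(M_{q-1}∘⋯∘M_p): M ≅ I[1,1], I[1,2], I[1,3].
μ_θ-semistable layers: μ^(1)=17; μ^(2)=5; μ^(3)=-9

((1, 0, 0); (1, 1, 0); (1, 1, 1))


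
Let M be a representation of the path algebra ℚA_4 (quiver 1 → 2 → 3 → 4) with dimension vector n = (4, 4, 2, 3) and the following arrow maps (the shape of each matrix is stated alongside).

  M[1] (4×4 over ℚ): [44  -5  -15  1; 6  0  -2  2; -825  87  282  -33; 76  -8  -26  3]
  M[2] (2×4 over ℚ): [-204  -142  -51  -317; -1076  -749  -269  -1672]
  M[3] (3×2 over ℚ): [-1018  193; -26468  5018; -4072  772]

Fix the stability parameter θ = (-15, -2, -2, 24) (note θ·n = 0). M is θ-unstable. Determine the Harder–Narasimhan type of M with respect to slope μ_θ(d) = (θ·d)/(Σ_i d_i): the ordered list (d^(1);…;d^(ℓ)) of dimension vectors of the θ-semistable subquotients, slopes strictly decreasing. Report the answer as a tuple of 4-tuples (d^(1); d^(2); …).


Interval decomposition of M: I[1,1], I[1,2], I[1,3], I[1,4], I[2,2], I[4,4]^2.
HN type (ℓ=3): μ^(1)=24; μ^(2)=-2; μ^(3)=-15

((0, 0, 0, 3); (0, 4, 2, 0); (4, 0, 0, 0))


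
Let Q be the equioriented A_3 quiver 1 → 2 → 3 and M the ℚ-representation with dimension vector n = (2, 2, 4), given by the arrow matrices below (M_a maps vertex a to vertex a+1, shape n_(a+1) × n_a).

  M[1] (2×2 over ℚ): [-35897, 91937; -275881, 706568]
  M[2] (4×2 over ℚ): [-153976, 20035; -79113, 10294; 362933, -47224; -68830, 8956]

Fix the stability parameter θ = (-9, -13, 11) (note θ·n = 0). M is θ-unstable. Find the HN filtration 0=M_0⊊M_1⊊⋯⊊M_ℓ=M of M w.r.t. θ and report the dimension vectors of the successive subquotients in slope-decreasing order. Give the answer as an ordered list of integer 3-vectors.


Barcode: M ≅ I[1,3]^2, I[3,3]^2. HN layers by μ_θ (2 steps, strictly decreasing):
  μ^(1)=11; μ^(2)=-11

((0, 0, 4); (2, 2, 0))


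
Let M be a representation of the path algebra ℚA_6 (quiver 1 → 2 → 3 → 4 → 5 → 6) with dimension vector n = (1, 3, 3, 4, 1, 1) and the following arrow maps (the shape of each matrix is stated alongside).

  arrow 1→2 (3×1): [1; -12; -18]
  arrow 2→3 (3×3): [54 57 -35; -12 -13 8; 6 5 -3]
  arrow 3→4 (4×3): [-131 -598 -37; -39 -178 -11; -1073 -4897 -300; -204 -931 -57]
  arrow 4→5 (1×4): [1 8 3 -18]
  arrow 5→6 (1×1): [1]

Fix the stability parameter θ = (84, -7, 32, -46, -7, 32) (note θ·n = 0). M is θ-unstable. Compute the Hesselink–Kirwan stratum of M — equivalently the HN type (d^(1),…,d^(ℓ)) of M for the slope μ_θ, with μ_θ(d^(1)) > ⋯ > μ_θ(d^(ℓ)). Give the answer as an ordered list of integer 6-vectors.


Via rank(M_{q-1}∘⋯∘M_p): M ≅ I[1,2], I[2,4], I[2,6], I[3,4], I[4,4].
μ_θ-semistable layers: μ^(1)=77/2; μ^(2)=32; μ^(3)=-7; μ^(4)=-46

((1, 1, 0, 0, 0, 0); (0, 0, 0, 0, 0, 1); (0, 2, 3, 3, 1, 0); (0, 0, 0, 1, 0, 0))


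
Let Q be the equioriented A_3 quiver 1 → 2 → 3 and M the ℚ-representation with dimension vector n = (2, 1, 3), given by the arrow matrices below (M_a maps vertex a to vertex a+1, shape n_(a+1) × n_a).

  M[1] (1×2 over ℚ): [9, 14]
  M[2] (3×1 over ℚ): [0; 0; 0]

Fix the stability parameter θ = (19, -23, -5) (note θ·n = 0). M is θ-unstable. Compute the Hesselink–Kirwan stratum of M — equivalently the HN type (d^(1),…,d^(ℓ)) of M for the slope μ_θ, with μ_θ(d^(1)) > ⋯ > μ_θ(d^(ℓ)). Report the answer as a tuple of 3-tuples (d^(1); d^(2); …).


Via rank(M_{q-1}∘⋯∘M_p): M ≅ I[1,1], I[1,2], I[3,3]^3.
μ_θ-semistable layers: μ^(1)=19; μ^(2)=-2; μ^(3)=-5

((1, 0, 0); (1, 1, 0); (0, 0, 3))


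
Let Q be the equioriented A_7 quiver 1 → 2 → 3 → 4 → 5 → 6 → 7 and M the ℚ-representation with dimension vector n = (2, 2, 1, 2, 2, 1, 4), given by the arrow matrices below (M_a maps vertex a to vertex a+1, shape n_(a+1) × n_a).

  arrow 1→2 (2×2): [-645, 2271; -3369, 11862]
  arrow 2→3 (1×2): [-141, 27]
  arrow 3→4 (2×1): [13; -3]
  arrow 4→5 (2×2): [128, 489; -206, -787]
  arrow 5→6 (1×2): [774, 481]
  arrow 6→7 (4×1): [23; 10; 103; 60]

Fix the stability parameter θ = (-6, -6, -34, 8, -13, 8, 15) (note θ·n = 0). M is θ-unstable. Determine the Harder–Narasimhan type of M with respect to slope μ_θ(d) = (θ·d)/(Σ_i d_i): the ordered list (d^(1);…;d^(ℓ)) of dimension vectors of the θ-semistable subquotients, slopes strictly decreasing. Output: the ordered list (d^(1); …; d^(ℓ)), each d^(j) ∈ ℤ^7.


Interval decomposition of M: I[1,2], I[1,7], I[4,5], I[7,7]^3.
HN type (ℓ=5): μ^(1)=15; μ^(2)=8; μ^(3)=-5/2; μ^(4)=-6; μ^(5)=-46/3

((0, 0, 0, 0, 0, 0, 4); (0, 0, 0, 0, 0, 1, 0); (0, 0, 0, 2, 2, 0, 0); (1, 1, 0, 0, 0, 0, 0); (1, 1, 1, 0, 0, 0, 0))


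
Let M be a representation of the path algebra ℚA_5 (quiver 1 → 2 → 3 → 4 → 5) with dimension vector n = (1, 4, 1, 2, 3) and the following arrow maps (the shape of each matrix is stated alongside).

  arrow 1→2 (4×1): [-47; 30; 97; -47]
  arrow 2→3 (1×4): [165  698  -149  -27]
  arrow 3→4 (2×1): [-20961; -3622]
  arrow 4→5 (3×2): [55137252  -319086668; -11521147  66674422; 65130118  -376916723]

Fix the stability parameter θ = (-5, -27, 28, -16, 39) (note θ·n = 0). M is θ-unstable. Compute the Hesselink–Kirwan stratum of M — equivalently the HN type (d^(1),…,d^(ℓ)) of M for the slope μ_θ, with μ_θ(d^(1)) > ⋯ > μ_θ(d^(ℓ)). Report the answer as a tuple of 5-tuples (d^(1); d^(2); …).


Via rank(M_{q-1}∘⋯∘M_p): M ≅ I[1,5], I[2,2]^3, I[4,5], I[5,5].
μ_θ-semistable layers: μ^(1)=39; μ^(2)=6; μ^(3)=-16; μ^(4)=-27

((0, 0, 0, 0, 3); (0, 0, 1, 1, 0); (1, 1, 0, 1, 0); (0, 3, 0, 0, 0))


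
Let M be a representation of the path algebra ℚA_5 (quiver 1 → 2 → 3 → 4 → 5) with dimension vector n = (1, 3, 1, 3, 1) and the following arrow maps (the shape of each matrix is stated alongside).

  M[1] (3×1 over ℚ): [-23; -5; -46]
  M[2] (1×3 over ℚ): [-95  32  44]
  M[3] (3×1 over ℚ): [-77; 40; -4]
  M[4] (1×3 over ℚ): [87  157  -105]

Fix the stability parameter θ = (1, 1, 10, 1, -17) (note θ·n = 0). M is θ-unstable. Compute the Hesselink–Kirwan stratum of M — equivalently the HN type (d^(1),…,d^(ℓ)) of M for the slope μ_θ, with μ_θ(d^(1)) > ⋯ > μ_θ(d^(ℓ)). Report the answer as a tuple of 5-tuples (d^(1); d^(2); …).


Via rank(M_{q-1}∘⋯∘M_p): M ≅ I[1,5], I[2,2]^2, I[4,4]^2.
μ_θ-semistable layers: μ^(1)=1; μ^(2)=-4/5

((0, 2, 0, 2, 0); (1, 1, 1, 1, 1))


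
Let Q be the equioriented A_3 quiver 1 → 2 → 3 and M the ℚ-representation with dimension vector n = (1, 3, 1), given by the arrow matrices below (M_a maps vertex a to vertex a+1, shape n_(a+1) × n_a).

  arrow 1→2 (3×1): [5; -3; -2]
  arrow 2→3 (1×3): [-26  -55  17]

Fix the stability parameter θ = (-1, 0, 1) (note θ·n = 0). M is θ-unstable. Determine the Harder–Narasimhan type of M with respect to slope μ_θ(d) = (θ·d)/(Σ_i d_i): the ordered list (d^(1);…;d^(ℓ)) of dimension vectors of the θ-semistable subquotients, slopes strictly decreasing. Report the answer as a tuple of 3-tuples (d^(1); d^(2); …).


Barcode: M ≅ I[1,3], I[2,2]^2. HN layers by μ_θ (3 steps, strictly decreasing):
  μ^(1)=1; μ^(2)=0; μ^(3)=-1

((0, 0, 1); (0, 3, 0); (1, 0, 0))


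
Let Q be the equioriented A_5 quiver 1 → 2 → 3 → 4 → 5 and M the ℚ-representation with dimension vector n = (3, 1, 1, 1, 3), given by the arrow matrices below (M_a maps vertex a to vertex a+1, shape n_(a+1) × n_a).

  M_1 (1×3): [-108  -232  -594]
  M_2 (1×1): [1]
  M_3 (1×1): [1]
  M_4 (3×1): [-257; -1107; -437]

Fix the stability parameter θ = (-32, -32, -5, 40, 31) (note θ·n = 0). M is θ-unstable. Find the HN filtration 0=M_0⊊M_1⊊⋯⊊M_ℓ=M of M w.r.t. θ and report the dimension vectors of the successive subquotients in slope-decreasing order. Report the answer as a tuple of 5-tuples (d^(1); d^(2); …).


Interval decomposition of M: I[1,1]^2, I[1,5], I[5,5]^2.
HN type (ℓ=4): μ^(1)=71/2; μ^(2)=31; μ^(3)=-5; μ^(4)=-32

((0, 0, 0, 1, 1); (0, 0, 0, 0, 2); (0, 0, 1, 0, 0); (3, 1, 0, 0, 0))


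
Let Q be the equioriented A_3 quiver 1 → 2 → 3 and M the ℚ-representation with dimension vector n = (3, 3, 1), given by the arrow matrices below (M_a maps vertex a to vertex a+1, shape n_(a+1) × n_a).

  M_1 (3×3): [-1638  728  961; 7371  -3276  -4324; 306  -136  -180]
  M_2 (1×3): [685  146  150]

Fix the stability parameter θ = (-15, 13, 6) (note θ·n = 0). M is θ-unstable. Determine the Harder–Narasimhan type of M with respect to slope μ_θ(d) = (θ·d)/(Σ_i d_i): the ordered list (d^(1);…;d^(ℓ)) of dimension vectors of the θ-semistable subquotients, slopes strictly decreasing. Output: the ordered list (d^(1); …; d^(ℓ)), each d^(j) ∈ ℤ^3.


Barcode: M ≅ I[1,1], I[1,2], I[1,3], I[2,2]. HN layers by μ_θ (3 steps, strictly decreasing):
  μ^(1)=13; μ^(2)=19/2; μ^(3)=-15

((0, 2, 0); (0, 1, 1); (3, 0, 0))


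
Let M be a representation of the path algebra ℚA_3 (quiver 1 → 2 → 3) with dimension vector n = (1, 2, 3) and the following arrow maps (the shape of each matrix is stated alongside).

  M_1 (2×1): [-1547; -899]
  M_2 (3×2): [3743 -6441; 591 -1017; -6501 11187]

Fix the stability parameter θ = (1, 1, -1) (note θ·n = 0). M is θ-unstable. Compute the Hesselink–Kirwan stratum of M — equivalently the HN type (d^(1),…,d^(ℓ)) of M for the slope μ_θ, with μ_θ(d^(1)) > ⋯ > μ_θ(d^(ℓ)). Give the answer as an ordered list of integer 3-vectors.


Via rank(M_{q-1}∘⋯∘M_p): M ≅ I[1,3], I[2,2], I[3,3]^2.
μ_θ-semistable layers: μ^(1)=1; μ^(2)=1/3; μ^(3)=-1

((0, 1, 0); (1, 1, 1); (0, 0, 2))


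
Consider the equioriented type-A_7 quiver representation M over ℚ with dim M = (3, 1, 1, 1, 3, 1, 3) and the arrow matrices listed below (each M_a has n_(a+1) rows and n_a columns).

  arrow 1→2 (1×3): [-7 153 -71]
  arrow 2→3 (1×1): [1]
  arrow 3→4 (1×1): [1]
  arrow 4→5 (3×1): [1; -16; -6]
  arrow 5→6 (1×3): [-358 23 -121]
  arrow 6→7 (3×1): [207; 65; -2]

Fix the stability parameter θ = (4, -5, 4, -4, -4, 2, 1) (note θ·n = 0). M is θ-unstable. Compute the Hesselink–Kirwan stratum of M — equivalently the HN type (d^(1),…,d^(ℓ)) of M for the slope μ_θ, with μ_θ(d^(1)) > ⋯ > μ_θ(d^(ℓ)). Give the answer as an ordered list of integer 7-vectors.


Barcode: M ≅ I[1,1]^2, I[1,5], I[5,5], I[5,7], I[7,7]^2. HN layers by μ_θ (5 steps, strictly decreasing):
  μ^(1)=4; μ^(2)=3/2; μ^(3)=1; μ^(4)=-1; μ^(5)=-4

((2, 0, 0, 0, 0, 0, 0); (0, 0, 0, 0, 0, 1, 1); (0, 0, 0, 0, 0, 0, 2); (1, 1, 1, 1, 1, 0, 0); (0, 0, 0, 0, 2, 0, 0))


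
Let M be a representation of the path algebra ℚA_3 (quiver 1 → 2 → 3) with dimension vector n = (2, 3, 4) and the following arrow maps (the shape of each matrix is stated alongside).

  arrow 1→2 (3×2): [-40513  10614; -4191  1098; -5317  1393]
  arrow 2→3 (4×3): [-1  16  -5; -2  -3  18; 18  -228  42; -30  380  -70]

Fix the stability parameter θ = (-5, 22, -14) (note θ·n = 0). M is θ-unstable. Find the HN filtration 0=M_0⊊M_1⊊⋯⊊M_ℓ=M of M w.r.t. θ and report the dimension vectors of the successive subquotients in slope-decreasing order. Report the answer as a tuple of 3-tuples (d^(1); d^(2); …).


Barcode: M ≅ I[1,3]^2, I[2,2], I[3,3]^2. HN layers by μ_θ (4 steps, strictly decreasing):
  μ^(1)=22; μ^(2)=4; μ^(3)=-5; μ^(4)=-14

((0, 1, 0); (0, 2, 2); (2, 0, 0); (0, 0, 2))


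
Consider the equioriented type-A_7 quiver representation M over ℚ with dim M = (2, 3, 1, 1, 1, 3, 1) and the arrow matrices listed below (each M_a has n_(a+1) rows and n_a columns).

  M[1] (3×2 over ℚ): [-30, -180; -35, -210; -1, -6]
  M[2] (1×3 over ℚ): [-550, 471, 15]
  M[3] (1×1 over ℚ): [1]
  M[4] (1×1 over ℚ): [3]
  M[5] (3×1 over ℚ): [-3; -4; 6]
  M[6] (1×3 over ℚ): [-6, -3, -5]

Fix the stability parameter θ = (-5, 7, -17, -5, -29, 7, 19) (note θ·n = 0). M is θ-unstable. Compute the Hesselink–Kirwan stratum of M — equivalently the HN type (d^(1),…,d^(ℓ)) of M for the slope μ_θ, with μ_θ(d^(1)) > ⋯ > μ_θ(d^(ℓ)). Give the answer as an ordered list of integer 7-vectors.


Via rank(M_{q-1}∘⋯∘M_p): M ≅ I[1,1], I[1,2], I[2,2], I[2,6], I[6,6], I[6,7].
μ_θ-semistable layers: μ^(1)=19; μ^(2)=7; μ^(3)=-5; μ^(4)=-11

((0, 0, 0, 0, 0, 0, 1); (0, 2, 0, 0, 0, 3, 0); (2, 0, 0, 0, 0, 0, 0); (0, 1, 1, 1, 1, 0, 0))


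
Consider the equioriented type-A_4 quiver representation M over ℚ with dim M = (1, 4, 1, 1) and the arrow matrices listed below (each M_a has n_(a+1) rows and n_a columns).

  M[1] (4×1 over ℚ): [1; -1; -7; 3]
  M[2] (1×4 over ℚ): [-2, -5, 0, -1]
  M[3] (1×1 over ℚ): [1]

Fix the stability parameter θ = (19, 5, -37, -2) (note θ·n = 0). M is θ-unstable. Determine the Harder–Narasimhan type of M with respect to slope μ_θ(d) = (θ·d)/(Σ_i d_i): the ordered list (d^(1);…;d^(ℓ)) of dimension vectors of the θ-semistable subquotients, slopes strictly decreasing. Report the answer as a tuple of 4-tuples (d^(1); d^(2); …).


Via rank(M_{q-1}∘⋯∘M_p): M ≅ I[1,2], I[2,2]^2, I[2,4].
μ_θ-semistable layers: μ^(1)=12; μ^(2)=5; μ^(3)=-2; μ^(4)=-16

((1, 1, 0, 0); (0, 2, 0, 0); (0, 0, 0, 1); (0, 1, 1, 0))


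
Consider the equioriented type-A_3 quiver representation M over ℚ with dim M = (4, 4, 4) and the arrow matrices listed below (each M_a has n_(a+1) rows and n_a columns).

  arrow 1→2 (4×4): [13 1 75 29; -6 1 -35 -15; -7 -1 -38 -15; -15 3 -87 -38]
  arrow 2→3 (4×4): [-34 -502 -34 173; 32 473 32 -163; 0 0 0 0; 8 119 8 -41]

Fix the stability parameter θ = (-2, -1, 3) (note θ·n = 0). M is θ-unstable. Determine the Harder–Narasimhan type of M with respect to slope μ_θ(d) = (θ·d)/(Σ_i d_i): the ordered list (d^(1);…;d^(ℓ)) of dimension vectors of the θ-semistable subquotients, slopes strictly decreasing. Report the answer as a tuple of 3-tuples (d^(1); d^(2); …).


Via rank(M_{q-1}∘⋯∘M_p): M ≅ I[1,2]^2, I[1,3]^2, I[3,3]^2.
μ_θ-semistable layers: μ^(1)=3; μ^(2)=-1; μ^(3)=-2

((0, 0, 4); (0, 4, 0); (4, 0, 0))


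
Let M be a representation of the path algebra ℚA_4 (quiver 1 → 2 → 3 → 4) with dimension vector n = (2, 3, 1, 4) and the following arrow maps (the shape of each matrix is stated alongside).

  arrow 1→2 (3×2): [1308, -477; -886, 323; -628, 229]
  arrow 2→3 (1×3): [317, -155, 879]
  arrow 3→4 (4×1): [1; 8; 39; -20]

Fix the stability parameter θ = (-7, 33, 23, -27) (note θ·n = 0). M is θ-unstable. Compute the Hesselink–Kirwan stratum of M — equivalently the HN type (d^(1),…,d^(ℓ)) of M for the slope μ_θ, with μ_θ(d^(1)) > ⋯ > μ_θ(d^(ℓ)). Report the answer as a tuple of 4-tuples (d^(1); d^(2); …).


Via rank(M_{q-1}∘⋯∘M_p): M ≅ I[1,2], I[1,4], I[2,2], I[4,4]^3.
μ_θ-semistable layers: μ^(1)=33; μ^(2)=29/3; μ^(3)=-7; μ^(4)=-27

((0, 2, 0, 0); (0, 1, 1, 1); (2, 0, 0, 0); (0, 0, 0, 3))


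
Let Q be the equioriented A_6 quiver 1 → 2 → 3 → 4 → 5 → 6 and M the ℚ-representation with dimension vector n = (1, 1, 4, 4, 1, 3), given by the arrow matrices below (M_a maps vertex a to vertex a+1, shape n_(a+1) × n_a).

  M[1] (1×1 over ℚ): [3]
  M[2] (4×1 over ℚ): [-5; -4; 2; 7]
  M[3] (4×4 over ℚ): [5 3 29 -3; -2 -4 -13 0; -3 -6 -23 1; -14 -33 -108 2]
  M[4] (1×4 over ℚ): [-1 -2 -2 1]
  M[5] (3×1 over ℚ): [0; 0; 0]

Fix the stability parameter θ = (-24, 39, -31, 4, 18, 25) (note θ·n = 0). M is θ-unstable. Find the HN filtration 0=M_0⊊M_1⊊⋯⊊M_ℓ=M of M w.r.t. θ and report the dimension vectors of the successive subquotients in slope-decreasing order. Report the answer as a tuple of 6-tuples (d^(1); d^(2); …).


Barcode: M ≅ I[1,3], I[3,4]^2, I[3,5], I[4,4], I[6,6]^3. HN layers by μ_θ (5 steps, strictly decreasing):
  μ^(1)=25; μ^(2)=18; μ^(3)=4; μ^(4)=-24; μ^(5)=-31

((0, 0, 0, 0, 0, 3); (0, 0, 0, 0, 1, 0); (0, 1, 1, 4, 0, 0); (1, 0, 0, 0, 0, 0); (0, 0, 3, 0, 0, 0))


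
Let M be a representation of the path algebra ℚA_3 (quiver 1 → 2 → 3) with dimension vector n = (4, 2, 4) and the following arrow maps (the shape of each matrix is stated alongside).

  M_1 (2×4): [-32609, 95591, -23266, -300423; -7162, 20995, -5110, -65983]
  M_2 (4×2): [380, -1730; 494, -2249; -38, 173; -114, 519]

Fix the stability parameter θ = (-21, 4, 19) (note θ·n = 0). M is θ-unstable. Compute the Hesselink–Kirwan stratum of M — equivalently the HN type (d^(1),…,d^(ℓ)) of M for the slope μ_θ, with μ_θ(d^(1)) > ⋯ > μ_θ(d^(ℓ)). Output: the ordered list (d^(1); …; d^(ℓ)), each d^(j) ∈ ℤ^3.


Via rank(M_{q-1}∘⋯∘M_p): M ≅ I[1,1]^2, I[1,2], I[1,3], I[3,3]^3.
μ_θ-semistable layers: μ^(1)=19; μ^(2)=4; μ^(3)=-21

((0, 0, 4); (0, 2, 0); (4, 0, 0))


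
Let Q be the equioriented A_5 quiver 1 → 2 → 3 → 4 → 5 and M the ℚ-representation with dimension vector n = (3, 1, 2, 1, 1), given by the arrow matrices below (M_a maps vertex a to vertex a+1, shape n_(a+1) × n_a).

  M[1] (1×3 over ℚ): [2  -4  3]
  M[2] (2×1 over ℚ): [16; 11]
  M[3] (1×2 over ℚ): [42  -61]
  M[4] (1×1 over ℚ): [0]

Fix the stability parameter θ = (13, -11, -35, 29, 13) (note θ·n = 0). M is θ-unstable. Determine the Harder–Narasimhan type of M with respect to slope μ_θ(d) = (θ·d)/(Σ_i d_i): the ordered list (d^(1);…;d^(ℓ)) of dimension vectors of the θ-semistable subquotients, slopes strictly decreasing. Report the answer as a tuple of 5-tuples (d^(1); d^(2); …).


Barcode: M ≅ I[1,1]^2, I[1,4], I[3,3], I[5,5]. HN layers by μ_θ (4 steps, strictly decreasing):
  μ^(1)=29; μ^(2)=13; μ^(3)=-11; μ^(4)=-35

((0, 0, 0, 1, 0); (2, 0, 0, 0, 1); (1, 1, 1, 0, 0); (0, 0, 1, 0, 0))


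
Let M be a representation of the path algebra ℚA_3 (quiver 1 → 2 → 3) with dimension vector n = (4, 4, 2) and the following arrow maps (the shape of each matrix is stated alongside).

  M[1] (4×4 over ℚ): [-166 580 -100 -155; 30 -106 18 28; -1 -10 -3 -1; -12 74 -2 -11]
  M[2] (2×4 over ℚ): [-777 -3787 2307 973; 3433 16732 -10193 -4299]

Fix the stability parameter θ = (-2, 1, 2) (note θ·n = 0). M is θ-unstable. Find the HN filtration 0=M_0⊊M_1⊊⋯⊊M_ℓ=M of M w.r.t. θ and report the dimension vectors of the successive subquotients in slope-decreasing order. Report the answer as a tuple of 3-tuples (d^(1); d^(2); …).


Interval decomposition of M: I[1,2]^2, I[1,3]^2.
HN type (ℓ=3): μ^(1)=2; μ^(2)=1; μ^(3)=-2

((0, 0, 2); (0, 4, 0); (4, 0, 0))


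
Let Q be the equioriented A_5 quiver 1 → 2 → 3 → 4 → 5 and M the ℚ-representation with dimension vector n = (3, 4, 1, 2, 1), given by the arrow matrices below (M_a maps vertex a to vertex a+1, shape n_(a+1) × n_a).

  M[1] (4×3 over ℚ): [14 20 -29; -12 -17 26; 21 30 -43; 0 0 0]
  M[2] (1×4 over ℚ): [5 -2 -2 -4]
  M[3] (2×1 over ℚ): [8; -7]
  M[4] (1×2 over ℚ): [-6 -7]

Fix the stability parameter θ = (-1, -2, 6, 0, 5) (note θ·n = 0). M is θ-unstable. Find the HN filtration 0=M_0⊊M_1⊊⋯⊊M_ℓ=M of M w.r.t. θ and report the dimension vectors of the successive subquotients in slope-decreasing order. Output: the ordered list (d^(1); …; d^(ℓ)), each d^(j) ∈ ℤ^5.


Barcode: M ≅ I[1,2]^2, I[1,5], I[2,2], I[4,4]. HN layers by μ_θ (5 steps, strictly decreasing):
  μ^(1)=5; μ^(2)=3; μ^(3)=0; μ^(4)=-3/2; μ^(5)=-2

((0, 0, 0, 0, 1); (0, 0, 1, 1, 0); (0, 0, 0, 1, 0); (3, 3, 0, 0, 0); (0, 1, 0, 0, 0))


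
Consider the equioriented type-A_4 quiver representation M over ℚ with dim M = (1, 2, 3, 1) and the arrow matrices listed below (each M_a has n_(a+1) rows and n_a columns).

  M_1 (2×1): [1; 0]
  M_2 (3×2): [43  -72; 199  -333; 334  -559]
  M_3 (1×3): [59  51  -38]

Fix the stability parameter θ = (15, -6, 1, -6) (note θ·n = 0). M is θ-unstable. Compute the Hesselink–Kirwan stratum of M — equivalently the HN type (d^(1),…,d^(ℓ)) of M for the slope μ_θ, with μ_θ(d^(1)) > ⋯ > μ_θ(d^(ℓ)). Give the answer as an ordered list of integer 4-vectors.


Barcode: M ≅ I[1,4], I[2,3], I[3,3]. HN layers by μ_θ (2 steps, strictly decreasing):
  μ^(1)=1; μ^(2)=-6

((1, 1, 3, 1); (0, 1, 0, 0))


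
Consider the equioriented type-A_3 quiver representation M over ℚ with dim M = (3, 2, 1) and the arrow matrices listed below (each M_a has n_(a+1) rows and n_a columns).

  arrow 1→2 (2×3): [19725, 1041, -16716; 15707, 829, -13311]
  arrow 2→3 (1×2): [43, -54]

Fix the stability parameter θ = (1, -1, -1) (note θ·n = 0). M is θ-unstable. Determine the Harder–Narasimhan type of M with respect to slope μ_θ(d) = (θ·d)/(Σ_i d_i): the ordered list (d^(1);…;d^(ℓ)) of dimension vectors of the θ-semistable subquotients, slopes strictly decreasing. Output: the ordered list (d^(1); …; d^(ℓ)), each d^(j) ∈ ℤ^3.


Via rank(M_{q-1}∘⋯∘M_p): M ≅ I[1,1], I[1,2], I[1,3].
μ_θ-semistable layers: μ^(1)=1; μ^(2)=0; μ^(3)=-1/3

((1, 0, 0); (1, 1, 0); (1, 1, 1))


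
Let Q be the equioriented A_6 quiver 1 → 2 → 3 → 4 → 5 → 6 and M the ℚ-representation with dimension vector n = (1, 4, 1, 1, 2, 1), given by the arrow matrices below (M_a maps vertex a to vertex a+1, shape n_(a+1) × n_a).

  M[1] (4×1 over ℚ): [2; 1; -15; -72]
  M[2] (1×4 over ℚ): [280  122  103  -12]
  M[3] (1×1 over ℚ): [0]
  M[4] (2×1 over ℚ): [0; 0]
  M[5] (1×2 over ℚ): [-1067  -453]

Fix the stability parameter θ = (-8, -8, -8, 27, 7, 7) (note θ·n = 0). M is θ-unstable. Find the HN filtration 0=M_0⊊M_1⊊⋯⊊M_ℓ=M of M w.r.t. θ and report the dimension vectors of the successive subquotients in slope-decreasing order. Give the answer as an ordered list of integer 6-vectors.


Interval decomposition of M: I[1,3], I[2,2]^3, I[4,4], I[5,5], I[5,6].
HN type (ℓ=3): μ^(1)=27; μ^(2)=7; μ^(3)=-8

((0, 0, 0, 1, 0, 0); (0, 0, 0, 0, 2, 1); (1, 4, 1, 0, 0, 0))


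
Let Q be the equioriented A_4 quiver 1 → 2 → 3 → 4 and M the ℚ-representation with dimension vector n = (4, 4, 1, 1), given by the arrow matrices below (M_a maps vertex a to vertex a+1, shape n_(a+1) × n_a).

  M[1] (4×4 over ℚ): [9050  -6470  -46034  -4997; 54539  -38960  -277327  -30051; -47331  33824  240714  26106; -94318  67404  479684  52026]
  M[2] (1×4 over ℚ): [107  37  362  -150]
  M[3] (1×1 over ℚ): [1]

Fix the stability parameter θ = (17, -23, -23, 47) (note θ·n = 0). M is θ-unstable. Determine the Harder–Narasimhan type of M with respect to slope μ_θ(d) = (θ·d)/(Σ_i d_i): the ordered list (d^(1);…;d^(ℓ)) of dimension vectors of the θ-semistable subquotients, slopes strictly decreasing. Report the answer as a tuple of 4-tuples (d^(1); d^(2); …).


Via rank(M_{q-1}∘⋯∘M_p): M ≅ I[1,1], I[1,2]^2, I[1,4], I[2,2].
μ_θ-semistable layers: μ^(1)=47; μ^(2)=17; μ^(3)=-3; μ^(4)=-29/3; μ^(5)=-23

((0, 0, 0, 1); (1, 0, 0, 0); (2, 2, 0, 0); (1, 1, 1, 0); (0, 1, 0, 0))


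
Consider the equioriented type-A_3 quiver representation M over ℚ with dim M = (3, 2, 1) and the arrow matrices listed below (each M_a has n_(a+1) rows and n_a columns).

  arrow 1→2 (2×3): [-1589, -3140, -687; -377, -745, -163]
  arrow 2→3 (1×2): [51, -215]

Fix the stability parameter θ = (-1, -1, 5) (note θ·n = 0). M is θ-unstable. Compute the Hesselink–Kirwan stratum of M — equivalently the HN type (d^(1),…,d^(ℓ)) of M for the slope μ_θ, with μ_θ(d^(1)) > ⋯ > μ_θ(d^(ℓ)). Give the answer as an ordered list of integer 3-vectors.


Barcode: M ≅ I[1,1], I[1,2], I[1,3]. HN layers by μ_θ (2 steps, strictly decreasing):
  μ^(1)=5; μ^(2)=-1

((0, 0, 1); (3, 2, 0))


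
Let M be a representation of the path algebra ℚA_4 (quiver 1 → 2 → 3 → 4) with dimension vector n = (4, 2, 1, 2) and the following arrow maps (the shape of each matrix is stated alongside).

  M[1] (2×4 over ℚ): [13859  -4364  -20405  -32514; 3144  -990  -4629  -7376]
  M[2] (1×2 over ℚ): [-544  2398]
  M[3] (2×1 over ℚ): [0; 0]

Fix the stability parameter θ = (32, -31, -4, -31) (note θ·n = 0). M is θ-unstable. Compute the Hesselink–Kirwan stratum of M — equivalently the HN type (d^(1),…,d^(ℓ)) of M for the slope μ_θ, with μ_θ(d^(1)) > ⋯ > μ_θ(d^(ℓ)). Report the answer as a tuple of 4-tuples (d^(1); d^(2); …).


Interval decomposition of M: I[1,1]^2, I[1,2], I[1,3], I[4,4]^2.
HN type (ℓ=4): μ^(1)=32; μ^(2)=1/2; μ^(3)=-1; μ^(4)=-31

((2, 0, 0, 0); (1, 1, 0, 0); (1, 1, 1, 0); (0, 0, 0, 2))


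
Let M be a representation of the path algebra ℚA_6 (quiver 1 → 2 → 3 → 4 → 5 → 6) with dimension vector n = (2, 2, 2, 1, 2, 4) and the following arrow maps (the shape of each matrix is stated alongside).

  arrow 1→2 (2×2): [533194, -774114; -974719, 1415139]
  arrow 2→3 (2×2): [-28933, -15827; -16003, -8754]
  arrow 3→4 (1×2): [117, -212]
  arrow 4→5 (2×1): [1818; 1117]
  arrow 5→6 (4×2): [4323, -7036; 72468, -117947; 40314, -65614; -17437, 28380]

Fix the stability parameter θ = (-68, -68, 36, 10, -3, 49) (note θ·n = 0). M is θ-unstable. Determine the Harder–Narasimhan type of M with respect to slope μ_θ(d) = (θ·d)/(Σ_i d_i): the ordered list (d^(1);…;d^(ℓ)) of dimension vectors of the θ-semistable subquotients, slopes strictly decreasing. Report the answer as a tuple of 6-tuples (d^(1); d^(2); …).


Barcode: M ≅ I[1,1], I[1,6], I[2,3], I[5,6], I[6,6]^2. HN layers by μ_θ (5 steps, strictly decreasing):
  μ^(1)=49; μ^(2)=36; μ^(3)=43/3; μ^(4)=-3; μ^(5)=-68

((0, 0, 0, 0, 0, 4); (0, 0, 1, 0, 0, 0); (0, 0, 1, 1, 1, 0); (0, 0, 0, 0, 1, 0); (2, 2, 0, 0, 0, 0))


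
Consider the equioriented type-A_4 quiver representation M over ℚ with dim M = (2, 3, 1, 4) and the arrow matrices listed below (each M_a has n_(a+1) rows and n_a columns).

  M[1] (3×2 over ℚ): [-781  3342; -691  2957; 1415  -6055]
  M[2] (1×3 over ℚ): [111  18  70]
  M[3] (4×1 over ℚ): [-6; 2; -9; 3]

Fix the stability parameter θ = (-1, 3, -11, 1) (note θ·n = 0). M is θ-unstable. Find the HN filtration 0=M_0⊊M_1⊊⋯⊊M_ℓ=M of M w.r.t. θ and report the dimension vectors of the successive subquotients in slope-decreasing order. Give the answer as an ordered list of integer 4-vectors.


Barcode: M ≅ I[1,2], I[1,4], I[2,2], I[4,4]^3. HN layers by μ_θ (4 steps, strictly decreasing):
  μ^(1)=3; μ^(2)=1; μ^(3)=-1; μ^(4)=-3

((0, 2, 0, 0); (0, 0, 0, 4); (1, 0, 0, 0); (1, 1, 1, 0))
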